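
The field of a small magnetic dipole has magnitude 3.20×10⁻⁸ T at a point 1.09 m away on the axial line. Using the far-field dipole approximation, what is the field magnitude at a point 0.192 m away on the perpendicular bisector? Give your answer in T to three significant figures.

B ≈ 2.93×10⁻⁶ T

Dipole fields scale as 1/r³ in the far field.
The axial field is twice the equatorial field at the same r, so the geometry factor is 1/2.
B₂ = B₁ · (1/2) · (r₁/r₂)³ = 3.20×10⁻⁸ · 0.5 · (1.09/0.192)³.
(r₁/r₂)³ = (5.677)³ = 183.
B₂ ≈ 2.927×10⁻⁶ T.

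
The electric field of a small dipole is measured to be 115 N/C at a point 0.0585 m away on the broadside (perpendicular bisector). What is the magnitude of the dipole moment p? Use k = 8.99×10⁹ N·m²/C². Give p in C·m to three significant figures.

p ≈ 2.56×10⁻¹² C·m

In the equatorial plane E = kp/r³, so p = Er³/(k).
p = (115)·(0.0585)³ / (8.99×10⁹) = 2.561×10⁻¹² C·m.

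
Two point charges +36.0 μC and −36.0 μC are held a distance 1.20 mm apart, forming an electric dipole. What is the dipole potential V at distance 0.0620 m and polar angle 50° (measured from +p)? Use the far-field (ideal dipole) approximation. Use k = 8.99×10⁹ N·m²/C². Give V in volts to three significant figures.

V ≈ 6.49×10⁴ V

Dipole moment p = qd = (3.60×10⁻⁵ C)(0.00120 m) = 4.32×10⁻⁸ C·m.
The dipole potential is V = kp cosθ / r².
V = (8.99×10⁹)(4.32×10⁻⁸)·cos50° / (0.0620)² = 6.494×10⁴ V.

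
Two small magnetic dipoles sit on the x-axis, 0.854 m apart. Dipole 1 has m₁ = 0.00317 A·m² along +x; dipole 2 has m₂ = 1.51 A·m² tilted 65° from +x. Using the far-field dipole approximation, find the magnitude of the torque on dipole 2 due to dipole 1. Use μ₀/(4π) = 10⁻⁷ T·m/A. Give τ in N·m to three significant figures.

τ ≈ 1.39×10⁻⁹ N·m

Dipole B is on the axis of dipole A, so B₁ there is axial: B₁ = (μ₀/4π)·2m₁/r³ along +x.
B₁ = 2(10⁻⁷)(0.00317)/(0.854)³ = 1.018×10⁻⁹ T.
τ = m₂ B₁ sinθ.
τ = (1.51)(1.018×10⁻⁹)·sin65° = 1.393×10⁻⁹ N·m.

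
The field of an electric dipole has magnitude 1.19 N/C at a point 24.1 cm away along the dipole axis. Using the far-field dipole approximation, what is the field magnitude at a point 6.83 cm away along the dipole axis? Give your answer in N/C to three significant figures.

Dipole fields scale as 1/r³ in the far field; the geometry is the same at both points.
E₂ = E₁ · (r₁/r₂)³ = 1.19 · (24.1/6.83)³.
(r₁/r₂)³ = (3.529)³ = 43.93.
E₂ ≈ 52.28 N/C.

E ≈ 52.3 N/C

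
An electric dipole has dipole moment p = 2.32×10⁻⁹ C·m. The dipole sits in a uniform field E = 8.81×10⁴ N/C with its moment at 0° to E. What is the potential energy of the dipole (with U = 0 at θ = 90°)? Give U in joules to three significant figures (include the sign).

U = −p·E = −pE cosθ.
U = −(2.32×10⁻⁹)(8.81×10⁴)·cos0° = -2.044×10⁻⁴ J.

U ≈ -2.04×10⁻⁴ J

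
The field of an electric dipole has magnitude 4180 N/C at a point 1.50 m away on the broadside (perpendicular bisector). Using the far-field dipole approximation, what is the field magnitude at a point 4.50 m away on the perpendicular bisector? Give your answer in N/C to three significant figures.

Dipole fields scale as 1/r³ in the far field; the geometry is the same at both points.
E₂ = E₁ · (r₁/r₂)³ = 4180 · (1.50/4.50)³.
(r₁/r₂)³ = (0.3333)³ = 0.03704.
E₂ ≈ 154.8 N/C.

E ≈ 155 N/C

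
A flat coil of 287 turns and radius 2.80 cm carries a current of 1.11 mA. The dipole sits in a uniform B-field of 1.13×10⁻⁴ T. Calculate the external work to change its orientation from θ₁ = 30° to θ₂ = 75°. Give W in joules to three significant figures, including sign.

m = NIA = NIπa² = 287·(0.00111)·π·(0.0280)² = 7.846×10⁻⁴ A·m².
W_ext = ΔU = −mB cosθ₂ + mB cosθ₁ = mB(cosθ₁ − cosθ₂).
W = (7.846×10⁻⁴)(1.13×10⁻⁴)·(cos30° − cos75°) = (8.866×10⁻⁸)·(+0.6072) = 5.383×10⁻⁸ J.

W ≈ 5.38×10⁻⁸ J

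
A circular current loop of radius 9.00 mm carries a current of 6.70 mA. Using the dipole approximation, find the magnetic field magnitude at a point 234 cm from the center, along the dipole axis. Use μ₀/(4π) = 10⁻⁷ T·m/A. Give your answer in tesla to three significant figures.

B ≈ 2.66×10⁻¹⁴ T

Magnetic moment m = IA = Iπa² = (0.00670)·π·(0.00900)² = 1.705×10⁻⁶ A·m².
On axis B = (μ₀/4π)·2m/r³.
B = 2·(10⁻⁷)·(1.705×10⁻⁶) / (2.34)³ = 2.661×10⁻¹⁴ T.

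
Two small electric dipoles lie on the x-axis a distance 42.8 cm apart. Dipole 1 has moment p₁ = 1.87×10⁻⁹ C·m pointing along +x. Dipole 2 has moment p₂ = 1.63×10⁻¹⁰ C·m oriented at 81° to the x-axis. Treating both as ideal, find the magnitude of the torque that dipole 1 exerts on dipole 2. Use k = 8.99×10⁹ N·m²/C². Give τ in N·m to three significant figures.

The second dipole sits on the axis of the first, so the field there is axial: E₁ = 2kp₁/r³ along +x.
E₁ = 2(8.99×10⁹)(1.87×10⁻⁹)/(0.428)³ = 428.8 N/C.
Torque on the second dipole: τ = p₂ E₁ sinθ.
τ = (1.63×10⁻¹⁰)(428.8)·sin81° = 6.904×10⁻⁸ N·m.

τ ≈ 6.90×10⁻⁸ N·m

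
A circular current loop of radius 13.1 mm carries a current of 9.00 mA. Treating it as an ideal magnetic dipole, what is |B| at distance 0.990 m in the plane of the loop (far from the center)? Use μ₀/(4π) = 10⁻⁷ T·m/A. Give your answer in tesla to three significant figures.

B ≈ 5.00×10⁻¹³ T

Magnetic moment m = IA = Iπa² = (0.00900)·π·(0.0131)² = 4.852×10⁻⁶ A·m².
In the equatorial plane B = (μ₀/4π)·m/r³ (half the axial value).
B = (10⁻⁷)·(4.852×10⁻⁶) / (0.990)³ = 5.001×10⁻¹³ T.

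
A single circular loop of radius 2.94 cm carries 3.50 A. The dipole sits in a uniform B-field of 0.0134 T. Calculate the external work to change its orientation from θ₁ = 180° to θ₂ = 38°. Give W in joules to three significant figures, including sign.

W ≈ -2.28×10⁻⁴ J

Magnetic moment m = IA = Iπa² = (3.50)·π·(0.0294)² = 0.009504 A·m².
W_ext = ΔU = −mB cosθ₂ + mB cosθ₁ = mB(cosθ₁ − cosθ₂).
W = (0.009504)(0.0134)·(cos180° − cos38°) = (1.274×10⁻⁴)·(-1.7880) = -2.277×10⁻⁴ J.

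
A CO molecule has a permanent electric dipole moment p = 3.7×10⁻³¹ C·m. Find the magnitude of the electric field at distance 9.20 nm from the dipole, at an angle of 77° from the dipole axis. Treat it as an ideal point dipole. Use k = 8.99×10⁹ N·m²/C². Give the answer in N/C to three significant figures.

E ≈ 4580 N/C

At angle θ the dipole field magnitude is E = (kp/r³)·√(1 + 3cos²θ).
kp/r³ = (8.99×10⁹)(3.70×10⁻³¹) / (9.20×10⁻⁹)³ = 4272 N/C.
√(1 + 3cos²77°) = √(1 + 3·0.0506) = √1.1518 ≈ 1.0732.
E ≈ 4272 × 1.073 = 4584 N/C.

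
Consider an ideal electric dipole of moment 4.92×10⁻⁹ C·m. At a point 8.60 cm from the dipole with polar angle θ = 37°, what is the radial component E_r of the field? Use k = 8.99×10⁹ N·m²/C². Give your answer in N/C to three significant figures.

E_r ≈ 1.11×10⁵ N/C

For a dipole, E_r = (2kp cosθ)/r³.
kp/r³ = (8.99×10⁹)(4.92×10⁻⁹)/(0.0860)³ = 6.954×10⁴ N/C.
E_r = 2·6.954×10⁴·cos37° = 1.111×10⁵ N/C.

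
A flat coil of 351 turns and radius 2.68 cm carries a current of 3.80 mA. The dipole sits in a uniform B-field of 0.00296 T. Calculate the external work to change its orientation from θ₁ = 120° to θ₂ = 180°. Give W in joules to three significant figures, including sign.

m = NIA = NIπa² = 351·(0.00380)·π·(0.0268)² = 0.00301 A·m².
W_ext = ΔU = −mB cosθ₂ + mB cosθ₁ = mB(cosθ₁ − cosθ₂).
W = (0.00301)(0.00296)·(cos120° − cos180°) = (8.910×10⁻⁶)·(+0.5000) = 4.455×10⁻⁶ J.

W ≈ 4.45×10⁻⁶ J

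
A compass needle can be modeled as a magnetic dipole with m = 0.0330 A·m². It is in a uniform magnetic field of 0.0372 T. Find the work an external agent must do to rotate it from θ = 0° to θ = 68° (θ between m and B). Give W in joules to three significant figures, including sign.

W ≈ 7.68×10⁻⁴ J

W_ext = ΔU = −mB cosθ₂ + mB cosθ₁ = mB(cosθ₁ − cosθ₂).
W = (0.0330)(0.0372)·(cos0° − cos68°) = (0.001228)·(+0.6254) = 7.677×10⁻⁴ J.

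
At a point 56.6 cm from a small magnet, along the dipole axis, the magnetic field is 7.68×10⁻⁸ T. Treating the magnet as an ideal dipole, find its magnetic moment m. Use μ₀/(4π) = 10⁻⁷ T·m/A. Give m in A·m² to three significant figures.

m ≈ 0.0696 A·m²

On axis B = (μ₀/4π)·2m/r³, so m = Br³·4π/(μ₀·2).
m = (7.68×10⁻⁸)·(0.566)³ / (2·10⁻⁷) = 0.06963 A·m².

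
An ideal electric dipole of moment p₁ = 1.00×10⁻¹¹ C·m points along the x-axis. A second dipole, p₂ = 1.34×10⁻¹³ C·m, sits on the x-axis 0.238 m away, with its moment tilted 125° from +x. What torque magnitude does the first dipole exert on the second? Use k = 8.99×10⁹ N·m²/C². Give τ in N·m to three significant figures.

The second dipole sits on the axis of the first, so the field there is axial: E₁ = 2kp₁/r³ along +x.
E₁ = 2(8.99×10⁹)(1.00×10⁻¹¹)/(0.238)³ = 13.34 N/C.
Torque on the second dipole: τ = p₂ E₁ sinθ.
τ = (1.34×10⁻¹³)(13.34)·sin125° = 1.464×10⁻¹² N·m.

τ ≈ 1.46×10⁻¹² N·m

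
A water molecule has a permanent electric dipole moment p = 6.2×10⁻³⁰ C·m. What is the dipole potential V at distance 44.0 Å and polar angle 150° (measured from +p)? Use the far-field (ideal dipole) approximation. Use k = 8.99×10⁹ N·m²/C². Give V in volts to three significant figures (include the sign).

V ≈ -0.00249 V

The dipole potential is V = kp cosθ / r².
V = (8.99×10⁹)(6.20×10⁻³⁰)·cos150° / (4.40×10⁻⁹)² = -0.002493 V.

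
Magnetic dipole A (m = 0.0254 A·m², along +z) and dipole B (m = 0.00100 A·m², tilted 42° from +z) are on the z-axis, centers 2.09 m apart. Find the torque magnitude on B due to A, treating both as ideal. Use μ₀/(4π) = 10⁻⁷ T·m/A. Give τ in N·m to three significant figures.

Dipole B is on the axis of dipole A, so B₁ there is axial: B₁ = (μ₀/4π)·2m₁/r³ along +z.
B₁ = 2(10⁻⁷)(0.0254)/(2.09)³ = 5.564×10⁻¹⁰ T.
τ = m₂ B₁ sinθ.
τ = (0.00100)(5.564×10⁻¹⁰)·sin42° = 3.723×10⁻¹³ N·m.

τ ≈ 3.72×10⁻¹³ N·m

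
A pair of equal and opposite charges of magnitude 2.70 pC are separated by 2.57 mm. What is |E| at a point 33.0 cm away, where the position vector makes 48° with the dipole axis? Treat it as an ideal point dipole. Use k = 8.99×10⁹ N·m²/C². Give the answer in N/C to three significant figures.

Dipole moment p = qd = (2.70×10⁻¹² C)(0.00257 m) = 6.939×10⁻¹⁵ C·m.
At angle θ the dipole field magnitude is E = (kp/r³)·√(1 + 3cos²θ).
kp/r³ = (8.99×10⁹)(6.939×10⁻¹⁵) / (0.330)³ = 0.001736 N/C.
√(1 + 3cos²48°) = √(1 + 3·0.4477) = √2.3432 ≈ 1.5308.
E ≈ 0.001736 × 1.531 = 0.002657 N/C.

E ≈ 0.00266 N/C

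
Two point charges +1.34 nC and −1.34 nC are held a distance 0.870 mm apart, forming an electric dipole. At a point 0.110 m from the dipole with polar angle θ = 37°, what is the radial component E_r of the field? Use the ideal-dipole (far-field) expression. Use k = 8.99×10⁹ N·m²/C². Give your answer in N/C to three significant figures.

E_r ≈ 12.6 N/C

Dipole moment p = qd = (1.34×10⁻⁹ C)(8.70×10⁻⁴ m) = 1.166×10⁻¹² C·m.
For a dipole, E_r = (2kp cosθ)/r³.
kp/r³ = (8.99×10⁹)(1.166×10⁻¹²)/(0.110)³ = 7.876 N/C.
E_r = 2·7.876·cos37° = 12.58 N/C.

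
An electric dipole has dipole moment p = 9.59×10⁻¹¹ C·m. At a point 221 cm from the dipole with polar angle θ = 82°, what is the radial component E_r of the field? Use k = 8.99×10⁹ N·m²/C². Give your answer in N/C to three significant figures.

E_r ≈ 0.0222 N/C

For a dipole, E_r = (2kp cosθ)/r³.
kp/r³ = (8.99×10⁹)(9.59×10⁻¹¹)/(2.21)³ = 0.07987 N/C.
E_r = 2·0.07987·cos82° = 0.02223 N/C.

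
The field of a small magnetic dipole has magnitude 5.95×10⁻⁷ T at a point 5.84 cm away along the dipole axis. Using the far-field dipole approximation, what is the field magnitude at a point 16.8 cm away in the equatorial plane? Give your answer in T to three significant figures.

B ≈ 1.25×10⁻⁸ T

Dipole fields scale as 1/r³ in the far field.
The axial field is twice the equatorial field at the same r, so the geometry factor is 1/2.
B₂ = B₁ · (1/2) · (r₁/r₂)³ = 5.95×10⁻⁷ · 0.5 · (5.84/16.8)³.
(r₁/r₂)³ = (0.3476)³ = 0.04201.
B₂ ≈ 1.250×10⁻⁸ T.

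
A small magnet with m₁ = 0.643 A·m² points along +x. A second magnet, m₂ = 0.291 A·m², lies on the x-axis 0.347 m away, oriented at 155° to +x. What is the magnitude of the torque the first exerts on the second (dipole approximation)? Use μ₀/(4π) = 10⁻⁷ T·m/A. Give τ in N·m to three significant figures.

τ ≈ 3.79×10⁻⁷ N·m

Dipole B is on the axis of dipole A, so B₁ there is axial: B₁ = (μ₀/4π)·2m₁/r³ along +x.
B₁ = 2(10⁻⁷)(0.643)/(0.347)³ = 3.078×10⁻⁶ T.
τ = m₂ B₁ sinθ.
τ = (0.291)(3.078×10⁻⁶)·sin155° = 3.785×10⁻⁷ N·m.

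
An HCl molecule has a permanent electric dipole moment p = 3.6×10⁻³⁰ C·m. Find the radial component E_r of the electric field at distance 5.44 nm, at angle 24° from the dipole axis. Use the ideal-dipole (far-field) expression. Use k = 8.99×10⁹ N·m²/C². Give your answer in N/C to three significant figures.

E_r ≈ 3.67×10⁵ N/C

For a dipole, E_r = (2kp cosθ)/r³.
kp/r³ = (8.99×10⁹)(3.60×10⁻³⁰)/(5.44×10⁻⁹)³ = 2.010×10⁵ N/C.
E_r = 2·2.010×10⁵·cos24° = 3.673×10⁵ N/C.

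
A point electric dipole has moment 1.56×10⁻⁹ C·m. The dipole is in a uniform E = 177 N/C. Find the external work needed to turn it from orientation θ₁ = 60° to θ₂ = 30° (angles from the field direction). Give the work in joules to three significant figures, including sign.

W_ext = ΔU = U(θ₂) − U(θ₁) = −pE cosθ₂ − (−pE cosθ₁) = pE(cosθ₁ − cosθ₂).
W = (1.56×10⁻⁹)(177)·(cos60° − cos30°) = (2.761×10⁻⁷)·(-0.3660) = -1.011×10⁻⁷ J.

W ≈ -1.01×10⁻⁷ J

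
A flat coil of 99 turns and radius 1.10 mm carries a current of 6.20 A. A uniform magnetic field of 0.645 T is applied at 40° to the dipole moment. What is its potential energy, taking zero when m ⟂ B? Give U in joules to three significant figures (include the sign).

U ≈ -0.00115 J

m = NIA = NIπa² = 99·(6.20)·π·(0.00110)² = 0.002333 A·m².
U = −m·B = −mB cosθ.
U = −(0.002333)(0.645)·cos40° = -0.001153 J.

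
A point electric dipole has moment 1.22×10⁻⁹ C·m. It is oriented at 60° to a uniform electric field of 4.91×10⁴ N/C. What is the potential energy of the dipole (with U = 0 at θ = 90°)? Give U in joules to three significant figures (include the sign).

U ≈ -3.00×10⁻⁵ J

U = −p·E = −pE cosθ.
U = −(1.22×10⁻⁹)(4.91×10⁴)·cos60° = -2.995×10⁻⁵ J.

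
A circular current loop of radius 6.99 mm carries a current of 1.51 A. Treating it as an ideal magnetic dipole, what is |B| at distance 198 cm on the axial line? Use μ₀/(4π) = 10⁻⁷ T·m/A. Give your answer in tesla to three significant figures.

B ≈ 5.97×10⁻¹² T

Magnetic moment m = IA = Iπa² = (1.51)·π·(0.00699)² = 2.318×10⁻⁴ A·m².
On axis B = (μ₀/4π)·2m/r³.
B = 2·(10⁻⁷)·(2.318×10⁻⁴) / (1.98)³ = 5.972×10⁻¹² T.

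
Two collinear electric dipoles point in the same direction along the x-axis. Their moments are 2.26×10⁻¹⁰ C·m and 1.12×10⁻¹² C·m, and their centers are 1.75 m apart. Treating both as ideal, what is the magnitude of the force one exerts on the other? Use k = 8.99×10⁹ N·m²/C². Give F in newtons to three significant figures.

F ≈ 1.46×10⁻¹² N

On-axis field of dipole 1 at distance r: E = 2kp₁/r³. Force on dipole 2 is F = p₂·dE/dr (gradient along axis).
dE/dr = −6kp₁/r⁴, so |F| = 6kp₁p₂/r⁴ (attractive for aligned moments).
F = 6(8.99×10⁹)(2.26×10⁻¹⁰)(1.12×10⁻¹²)/(1.75)⁴ = 1.456×10⁻¹² N.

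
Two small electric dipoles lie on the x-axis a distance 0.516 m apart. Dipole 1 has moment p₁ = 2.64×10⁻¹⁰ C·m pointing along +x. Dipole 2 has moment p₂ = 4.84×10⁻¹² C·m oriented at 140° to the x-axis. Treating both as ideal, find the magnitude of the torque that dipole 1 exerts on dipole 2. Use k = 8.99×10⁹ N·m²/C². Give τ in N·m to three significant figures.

The second dipole sits on the axis of the first, so the field there is axial: E₁ = 2kp₁/r³ along +x.
E₁ = 2(8.99×10⁹)(2.64×10⁻¹⁰)/(0.516)³ = 34.55 N/C.
Torque on the second dipole: τ = p₂ E₁ sinθ.
τ = (4.84×10⁻¹²)(34.55)·sin140° = 1.075×10⁻¹⁰ N·m.

τ ≈ 1.07×10⁻¹⁰ N·m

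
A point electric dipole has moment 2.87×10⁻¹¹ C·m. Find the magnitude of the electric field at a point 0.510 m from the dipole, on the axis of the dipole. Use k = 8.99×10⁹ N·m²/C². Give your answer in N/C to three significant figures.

On the dipole axis E = 2kp/r³.
E = 2·(8.99×10⁹)(2.87×10⁻¹¹) / (0.510)³ = 3.890 N/C.

E ≈ 3.89 N/C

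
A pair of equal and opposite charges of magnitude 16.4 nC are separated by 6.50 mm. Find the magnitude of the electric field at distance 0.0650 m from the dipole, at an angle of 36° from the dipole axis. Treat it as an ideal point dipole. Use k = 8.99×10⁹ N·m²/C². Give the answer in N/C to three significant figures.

E ≈ 6010 N/C

Dipole moment p = qd = (1.64×10⁻⁸ C)(0.00650 m) = 1.066×10⁻¹⁰ C·m.
At angle θ the dipole field magnitude is E = (kp/r³)·√(1 + 3cos²θ).
kp/r³ = (8.99×10⁹)(1.066×10⁻¹⁰) / (0.0650)³ = 3490 N/C.
√(1 + 3cos²36°) = √(1 + 3·0.6545) = √2.9635 ≈ 1.7215.
E ≈ 3490 × 1.721 = 6007 N/C.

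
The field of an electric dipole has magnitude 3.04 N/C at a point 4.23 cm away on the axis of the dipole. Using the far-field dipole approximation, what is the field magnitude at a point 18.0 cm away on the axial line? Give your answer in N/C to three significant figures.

E ≈ 0.0395 N/C

Dipole fields scale as 1/r³ in the far field; the geometry is the same at both points.
E₂ = E₁ · (r₁/r₂)³ = 3.04 · (4.23/18.0)³.
(r₁/r₂)³ = (0.235)³ = 0.01298.
E₂ ≈ 0.03945 N/C.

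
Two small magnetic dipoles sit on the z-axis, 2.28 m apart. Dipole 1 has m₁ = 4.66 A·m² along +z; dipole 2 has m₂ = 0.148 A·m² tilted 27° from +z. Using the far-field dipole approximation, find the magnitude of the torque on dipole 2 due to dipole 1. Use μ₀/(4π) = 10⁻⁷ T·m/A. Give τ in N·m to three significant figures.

τ ≈ 5.28×10⁻⁹ N·m

Dipole B is on the axis of dipole A, so B₁ there is axial: B₁ = (μ₀/4π)·2m₁/r³ along +z.
B₁ = 2(10⁻⁷)(4.66)/(2.28)³ = 7.863×10⁻⁸ T.
τ = m₂ B₁ sinθ.
τ = (0.148)(7.863×10⁻⁸)·sin27° = 5.283×10⁻⁹ N·m.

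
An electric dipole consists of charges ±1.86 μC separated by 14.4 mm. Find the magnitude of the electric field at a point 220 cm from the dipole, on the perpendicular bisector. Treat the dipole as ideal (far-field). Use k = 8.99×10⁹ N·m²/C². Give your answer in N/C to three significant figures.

E ≈ 22.6 N/C

Dipole moment p = qd = (1.86×10⁻⁶ C)(0.0144 m) = 2.678×10⁻⁸ C·m.
On the perpendicular bisector E = kp/r³ (half the axial value at the same distance).
E = (8.99×10⁹)(2.678×10⁻⁸) / (2.20)³ = 22.61 N/C.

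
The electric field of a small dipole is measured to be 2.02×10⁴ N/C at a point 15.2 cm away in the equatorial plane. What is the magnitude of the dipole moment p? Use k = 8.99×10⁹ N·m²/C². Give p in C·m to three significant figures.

p ≈ 7.89×10⁻⁹ C·m

In the equatorial plane E = kp/r³, so p = Er³/(k).
p = (2.02×10⁴)·(0.152)³ / (8.99×10⁹) = 7.891×10⁻⁹ C·m.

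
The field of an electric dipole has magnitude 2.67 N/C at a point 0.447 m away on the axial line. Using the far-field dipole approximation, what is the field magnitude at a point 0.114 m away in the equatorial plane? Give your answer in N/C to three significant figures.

E ≈ 80.5 N/C

Dipole fields scale as 1/r³ in the far field.
The axial field is twice the equatorial field at the same r, so the geometry factor is 1/2.
E₂ = E₁ · (1/2) · (r₁/r₂)³ = 2.67 · 0.5 · (0.447/0.114)³.
(r₁/r₂)³ = (3.921)³ = 60.28.
E₂ ≈ 80.48 N/C.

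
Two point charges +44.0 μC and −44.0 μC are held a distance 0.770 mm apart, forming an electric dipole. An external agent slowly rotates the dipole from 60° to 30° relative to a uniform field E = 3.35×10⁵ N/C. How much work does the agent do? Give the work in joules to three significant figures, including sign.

W ≈ -0.00415 J

Dipole moment p = qd = (4.40×10⁻⁵ C)(7.70×10⁻⁴ m) = 3.388×10⁻⁸ C·m.
W_ext = ΔU = U(θ₂) − U(θ₁) = −pE cosθ₂ − (−pE cosθ₁) = pE(cosθ₁ − cosθ₂).
W = (3.388×10⁻⁸)(3.35×10⁵)·(cos60° − cos30°) = (0.01135)·(-0.3660) = -0.004154 J.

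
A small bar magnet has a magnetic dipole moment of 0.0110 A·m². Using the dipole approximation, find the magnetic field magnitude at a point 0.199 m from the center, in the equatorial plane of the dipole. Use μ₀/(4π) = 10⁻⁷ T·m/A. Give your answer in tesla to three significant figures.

B ≈ 1.40×10⁻⁷ T

In the equatorial plane B = (μ₀/4π)·m/r³ (half the axial value).
B = (10⁻⁷)·(0.0110) / (0.199)³ = 1.396×10⁻⁷ T.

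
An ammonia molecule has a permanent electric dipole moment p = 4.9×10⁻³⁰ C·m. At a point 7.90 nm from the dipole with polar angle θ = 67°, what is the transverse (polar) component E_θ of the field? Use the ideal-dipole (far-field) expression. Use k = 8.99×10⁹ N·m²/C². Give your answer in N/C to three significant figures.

E_θ ≈ 8.22×10⁴ N/C

For a dipole, E_θ = (kp sinθ)/r³.
kp/r³ = (8.99×10⁹)(4.90×10⁻³⁰)/(7.90×10⁻⁹)³ = 8.935×10⁴ N/C.
E_θ = 8.935×10⁴·sin67° = 8.224×10⁴ N/C.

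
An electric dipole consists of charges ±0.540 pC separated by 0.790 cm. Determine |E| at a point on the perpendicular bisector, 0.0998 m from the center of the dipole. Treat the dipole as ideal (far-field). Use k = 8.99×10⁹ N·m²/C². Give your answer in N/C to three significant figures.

E ≈ 0.0386 N/C

Dipole moment p = qd = (5.40×10⁻¹³ C)(0.00790 m) = 4.266×10⁻¹⁵ C·m.
In the equatorial plane E = kp/r³.
E = (8.99×10⁹)(4.266×10⁻¹⁵) / (0.0998)³ = 0.03858 N/C.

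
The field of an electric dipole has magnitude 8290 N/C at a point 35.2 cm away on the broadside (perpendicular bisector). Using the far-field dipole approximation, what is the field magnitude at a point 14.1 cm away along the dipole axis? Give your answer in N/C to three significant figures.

Dipole fields scale as 1/r³ in the far field.
The axial field is twice the equatorial field at the same r, so the geometry factor is 2/1.
E₂ = E₁ · (2/1) · (r₁/r₂)³ = 8290 · 2 · (35.2/14.1)³.
(r₁/r₂)³ = (2.496)³ = 15.56.
E₂ ≈ 2.580×10⁵ N/C.

E ≈ 2.58×10⁵ N/C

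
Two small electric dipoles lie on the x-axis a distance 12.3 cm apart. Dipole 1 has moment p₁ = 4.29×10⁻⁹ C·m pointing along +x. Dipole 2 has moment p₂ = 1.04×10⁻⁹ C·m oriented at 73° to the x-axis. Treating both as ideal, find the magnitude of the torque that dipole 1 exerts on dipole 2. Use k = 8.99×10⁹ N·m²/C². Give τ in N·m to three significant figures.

τ ≈ 4.12×10⁻⁵ N·m

The second dipole sits on the axis of the first, so the field there is axial: E₁ = 2kp₁/r³ along +x.
E₁ = 2(8.99×10⁹)(4.29×10⁻⁹)/(0.123)³ = 4.145×10⁴ N/C.
Torque on the second dipole: τ = p₂ E₁ sinθ.
τ = (1.04×10⁻⁹)(4.145×10⁴)·sin73° = 4.123×10⁻⁵ N·m.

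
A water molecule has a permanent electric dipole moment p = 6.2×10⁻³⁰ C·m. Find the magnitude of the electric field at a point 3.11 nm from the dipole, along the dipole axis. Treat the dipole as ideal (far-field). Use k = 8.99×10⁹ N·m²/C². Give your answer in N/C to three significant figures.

E ≈ 3.71×10⁶ N/C

On the dipole axis E = 2kp/r³.
E = 2·(8.99×10⁹)(6.20×10⁻³⁰) / (3.11×10⁻⁹)³ = 3.706×10⁶ N/C.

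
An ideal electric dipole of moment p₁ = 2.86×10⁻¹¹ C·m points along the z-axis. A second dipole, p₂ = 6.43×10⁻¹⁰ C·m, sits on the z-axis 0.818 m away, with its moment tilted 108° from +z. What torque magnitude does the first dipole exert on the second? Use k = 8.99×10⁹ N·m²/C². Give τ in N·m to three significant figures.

τ ≈ 5.75×10⁻¹⁰ N·m

The second dipole sits on the axis of the first, so the field there is axial: E₁ = 2kp₁/r³ along +z.
E₁ = 2(8.99×10⁹)(2.86×10⁻¹¹)/(0.818)³ = 0.9395 N/C.
Torque on the second dipole: τ = p₂ E₁ sinθ.
τ = (6.43×10⁻¹⁰)(0.9395)·sin108° = 5.745×10⁻¹⁰ N·m.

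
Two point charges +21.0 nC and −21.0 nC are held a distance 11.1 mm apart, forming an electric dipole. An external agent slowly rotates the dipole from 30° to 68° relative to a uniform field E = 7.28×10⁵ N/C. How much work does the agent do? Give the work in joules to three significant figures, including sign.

Dipole moment p = qd = (2.10×10⁻⁸ C)(0.0111 m) = 2.331×10⁻¹⁰ C·m.
W_ext = ΔU = U(θ₂) − U(θ₁) = −pE cosθ₂ − (−pE cosθ₁) = pE(cosθ₁ − cosθ₂).
W = (2.331×10⁻¹⁰)(7.28×10⁵)·(cos30° − cos68°) = (1.697×10⁻⁴)·(+0.4914) = 8.339×10⁻⁵ J.

W ≈ 8.34×10⁻⁵ J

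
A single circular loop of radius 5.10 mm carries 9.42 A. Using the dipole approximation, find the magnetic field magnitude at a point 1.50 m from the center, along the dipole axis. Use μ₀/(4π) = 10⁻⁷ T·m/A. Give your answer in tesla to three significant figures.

Magnetic moment m = IA = Iπa² = (9.42)·π·(0.00510)² = 7.697×10⁻⁴ A·m².
On axis B = (μ₀/4π)·2m/r³.
B = 2·(10⁻⁷)·(7.697×10⁻⁴) / (1.50)³ = 4.561×10⁻¹¹ T.

B ≈ 4.56×10⁻¹¹ T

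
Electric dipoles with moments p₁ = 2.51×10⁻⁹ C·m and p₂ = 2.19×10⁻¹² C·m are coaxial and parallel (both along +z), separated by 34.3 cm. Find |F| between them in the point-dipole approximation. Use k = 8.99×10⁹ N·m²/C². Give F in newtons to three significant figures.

On-axis field of dipole 1 at distance r: E = 2kp₁/r³. Force on dipole 2 is F = p₂·dE/dr (gradient along axis).
dE/dr = −6kp₁/r⁴, so |F| = 6kp₁p₂/r⁴ (attractive for aligned moments).
F = 6(8.99×10⁹)(2.51×10⁻⁹)(2.19×10⁻¹²)/(0.343)⁴ = 2.142×10⁻⁸ N.

F ≈ 2.14×10⁻⁸ N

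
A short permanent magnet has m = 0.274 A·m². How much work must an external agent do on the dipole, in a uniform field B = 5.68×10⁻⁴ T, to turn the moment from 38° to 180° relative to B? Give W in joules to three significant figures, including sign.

W ≈ 2.78×10⁻⁴ J

W_ext = ΔU = −mB cosθ₂ + mB cosθ₁ = mB(cosθ₁ − cosθ₂).
W = (0.274)(5.68×10⁻⁴)·(cos38° − cos180°) = (1.556×10⁻⁴)·(+1.7880) = 2.783×10⁻⁴ J.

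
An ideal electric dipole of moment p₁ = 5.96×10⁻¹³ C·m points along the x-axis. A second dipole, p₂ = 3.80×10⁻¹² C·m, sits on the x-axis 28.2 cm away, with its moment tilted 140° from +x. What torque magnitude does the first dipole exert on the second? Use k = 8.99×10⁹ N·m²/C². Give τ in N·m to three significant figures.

The second dipole sits on the axis of the first, so the field there is axial: E₁ = 2kp₁/r³ along +x.
E₁ = 2(8.99×10⁹)(5.96×10⁻¹³)/(0.282)³ = 0.4778 N/C.
Torque on the second dipole: τ = p₂ E₁ sinθ.
τ = (3.80×10⁻¹²)(0.4778)·sin140° = 1.167×10⁻¹² N·m.

τ ≈ 1.17×10⁻¹² N·m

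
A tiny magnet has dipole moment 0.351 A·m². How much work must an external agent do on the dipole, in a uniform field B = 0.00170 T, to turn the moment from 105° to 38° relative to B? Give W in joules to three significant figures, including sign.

W_ext = ΔU = −mB cosθ₂ + mB cosθ₁ = mB(cosθ₁ − cosθ₂).
W = (0.351)(0.00170)·(cos105° − cos38°) = (5.967×10⁻⁴)·(-1.0468) = -6.246×10⁻⁴ J.

W ≈ -6.25×10⁻⁴ J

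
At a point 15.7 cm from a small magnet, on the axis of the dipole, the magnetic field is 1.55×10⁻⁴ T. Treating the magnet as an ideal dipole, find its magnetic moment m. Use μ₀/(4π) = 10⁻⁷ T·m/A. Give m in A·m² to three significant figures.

m ≈ 3.00 A·m²

On axis B = (μ₀/4π)·2m/r³, so m = Br³·4π/(μ₀·2).
m = (1.55×10⁻⁴)·(0.157)³ / (2·10⁻⁷) = 2.999 A·m².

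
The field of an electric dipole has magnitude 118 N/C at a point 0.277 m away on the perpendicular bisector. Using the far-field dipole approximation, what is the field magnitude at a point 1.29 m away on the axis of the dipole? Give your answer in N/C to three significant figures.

Dipole fields scale as 1/r³ in the far field.
The axial field is twice the equatorial field at the same r, so the geometry factor is 2/1.
E₂ = E₁ · (2/1) · (r₁/r₂)³ = 118 · 2 · (0.277/1.29)³.
(r₁/r₂)³ = (0.2147)³ = 0.009901.
E₂ ≈ 2.337 N/C.

E ≈ 2.34 N/C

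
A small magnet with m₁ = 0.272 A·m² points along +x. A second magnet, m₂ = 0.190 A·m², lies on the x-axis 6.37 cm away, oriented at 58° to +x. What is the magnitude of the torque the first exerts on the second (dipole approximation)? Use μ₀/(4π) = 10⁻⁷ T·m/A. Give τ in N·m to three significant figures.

τ ≈ 3.39×10⁻⁵ N·m

Dipole B is on the axis of dipole A, so B₁ there is axial: B₁ = (μ₀/4π)·2m₁/r³ along +x.
B₁ = 2(10⁻⁷)(0.272)/(0.0637)³ = 2.105×10⁻⁴ T.
τ = m₂ B₁ sinθ.
τ = (0.190)(2.105×10⁻⁴)·sin58° = 3.391×10⁻⁵ N·m.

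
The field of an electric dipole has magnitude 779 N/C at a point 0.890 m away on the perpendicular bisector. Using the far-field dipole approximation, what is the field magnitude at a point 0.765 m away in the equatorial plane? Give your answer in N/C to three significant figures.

Dipole fields scale as 1/r³ in the far field; the geometry is the same at both points.
E₂ = E₁ · (r₁/r₂)³ = 779 · (0.890/0.765)³.
(r₁/r₂)³ = (1.163)³ = 1.575.
E₂ ≈ 1227 N/C.

E ≈ 1230 N/C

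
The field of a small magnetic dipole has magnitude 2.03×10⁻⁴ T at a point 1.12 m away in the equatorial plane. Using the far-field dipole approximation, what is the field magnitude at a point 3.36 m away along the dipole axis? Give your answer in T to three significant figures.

Dipole fields scale as 1/r³ in the far field.
The axial field is twice the equatorial field at the same r, so the geometry factor is 2/1.
B₂ = B₁ · (2/1) · (r₁/r₂)³ = 2.03×10⁻⁴ · 2 · (1.12/3.36)³.
(r₁/r₂)³ = (0.3333)³ = 0.03704.
B₂ ≈ 1.504×10⁻⁵ T.

B ≈ 1.50×10⁻⁵ T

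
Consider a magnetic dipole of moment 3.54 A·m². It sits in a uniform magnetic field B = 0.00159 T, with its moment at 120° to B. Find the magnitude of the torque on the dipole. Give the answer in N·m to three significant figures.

Torque on a magnetic dipole: τ = mB sinθ.
τ = (3.54)(0.00159)·sin120° = 0.004875 N·m.

τ ≈ 0.00487 N·m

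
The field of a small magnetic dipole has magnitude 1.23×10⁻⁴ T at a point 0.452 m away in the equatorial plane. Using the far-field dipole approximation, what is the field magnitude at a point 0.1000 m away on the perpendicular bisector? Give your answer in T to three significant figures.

Dipole fields scale as 1/r³ in the far field; the geometry is the same at both points.
B₂ = B₁ · (r₁/r₂)³ = 1.23×10⁻⁴ · (0.452/0.1000)³.
(r₁/r₂)³ = (4.52)³ = 92.35.
B₂ ≈ 0.01136 T.

B ≈ 0.0114 T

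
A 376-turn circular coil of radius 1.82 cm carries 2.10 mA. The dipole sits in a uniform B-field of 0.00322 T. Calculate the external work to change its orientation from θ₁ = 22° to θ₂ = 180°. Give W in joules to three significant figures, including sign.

W ≈ 5.10×10⁻⁶ J

m = NIA = NIπa² = 376·(0.00210)·π·(0.0182)² = 8.217×10⁻⁴ A·m².
W_ext = ΔU = −mB cosθ₂ + mB cosθ₁ = mB(cosθ₁ − cosθ₂).
W = (8.217×10⁻⁴)(0.00322)·(cos22° − cos180°) = (2.646×10⁻⁶)·(+1.9272) = 5.099×10⁻⁶ J.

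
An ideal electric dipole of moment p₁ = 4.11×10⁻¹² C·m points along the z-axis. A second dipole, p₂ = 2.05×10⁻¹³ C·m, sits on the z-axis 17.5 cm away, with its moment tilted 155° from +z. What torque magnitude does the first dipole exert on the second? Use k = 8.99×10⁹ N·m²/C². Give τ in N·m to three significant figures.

τ ≈ 1.19×10⁻¹² N·m

The second dipole sits on the axis of the first, so the field there is axial: E₁ = 2kp₁/r³ along +z.
E₁ = 2(8.99×10⁹)(4.11×10⁻¹²)/(0.175)³ = 13.79 N/C.
Torque on the second dipole: τ = p₂ E₁ sinθ.
τ = (2.05×10⁻¹³)(13.79)·sin155° = 1.195×10⁻¹² N·m.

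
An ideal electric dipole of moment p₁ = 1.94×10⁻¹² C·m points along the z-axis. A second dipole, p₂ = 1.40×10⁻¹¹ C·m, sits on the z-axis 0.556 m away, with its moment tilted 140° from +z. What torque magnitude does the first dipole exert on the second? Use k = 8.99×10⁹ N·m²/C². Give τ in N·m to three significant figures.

The second dipole sits on the axis of the first, so the field there is axial: E₁ = 2kp₁/r³ along +z.
E₁ = 2(8.99×10⁹)(1.94×10⁻¹²)/(0.556)³ = 0.2029 N/C.
Torque on the second dipole: τ = p₂ E₁ sinθ.
τ = (1.40×10⁻¹¹)(0.2029)·sin140° = 1.826×10⁻¹² N·m.

τ ≈ 1.83×10⁻¹² N·m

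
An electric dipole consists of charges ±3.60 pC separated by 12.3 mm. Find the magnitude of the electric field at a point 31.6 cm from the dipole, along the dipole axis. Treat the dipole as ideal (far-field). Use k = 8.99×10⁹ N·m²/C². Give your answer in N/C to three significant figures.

Dipole moment p = qd = (3.60×10⁻¹² C)(0.0123 m) = 4.428×10⁻¹⁴ C·m.
On the dipole axis E = 2kp/r³.
E = 2·(8.99×10⁹)(4.428×10⁻¹⁴) / (0.316)³ = 0.02523 N/C.

E ≈ 0.0252 N/C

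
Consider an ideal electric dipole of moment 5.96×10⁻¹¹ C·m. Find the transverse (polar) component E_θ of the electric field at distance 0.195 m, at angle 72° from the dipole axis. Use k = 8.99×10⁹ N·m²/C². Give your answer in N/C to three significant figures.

For a dipole, E_θ = (kp sinθ)/r³.
kp/r³ = (8.99×10⁹)(5.96×10⁻¹¹)/(0.195)³ = 72.26 N/C.
E_θ = 72.26·sin72° = 68.72 N/C.

E_θ ≈ 68.7 N/C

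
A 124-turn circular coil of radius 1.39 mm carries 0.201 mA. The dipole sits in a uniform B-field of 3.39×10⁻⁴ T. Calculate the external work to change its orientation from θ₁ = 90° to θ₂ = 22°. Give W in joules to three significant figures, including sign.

W ≈ -4.76×10⁻¹¹ J

m = NIA = NIπa² = 124·(2.01×10⁻⁴)·π·(0.00139)² = 1.513×10⁻⁷ A·m².
W_ext = ΔU = −mB cosθ₂ + mB cosθ₁ = mB(cosθ₁ − cosθ₂).
W = (1.513×10⁻⁷)(3.39×10⁻⁴)·(cos90° − cos22°) = (5.129×10⁻¹¹)·(-0.9272) = -4.756×10⁻¹¹ J.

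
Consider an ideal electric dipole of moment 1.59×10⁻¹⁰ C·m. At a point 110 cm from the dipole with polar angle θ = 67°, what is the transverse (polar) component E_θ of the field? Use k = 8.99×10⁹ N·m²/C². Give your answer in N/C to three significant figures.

For a dipole, E_θ = (kp sinθ)/r³.
kp/r³ = (8.99×10⁹)(1.59×10⁻¹⁰)/(1.10)³ = 1.074 N/C.
E_θ = 1.074·sin67° = 0.9886 N/C.

E_θ ≈ 0.989 N/C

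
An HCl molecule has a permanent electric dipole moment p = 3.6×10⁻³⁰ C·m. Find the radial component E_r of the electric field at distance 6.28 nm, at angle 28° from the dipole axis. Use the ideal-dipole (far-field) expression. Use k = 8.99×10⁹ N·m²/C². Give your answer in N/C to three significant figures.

For a dipole, E_r = (2kp cosθ)/r³.
kp/r³ = (8.99×10⁹)(3.60×10⁻³⁰)/(6.28×10⁻⁹)³ = 1.307×10⁵ N/C.
E_r = 2·1.307×10⁵·cos28° = 2.308×10⁵ N/C.

E_r ≈ 2.31×10⁵ N/C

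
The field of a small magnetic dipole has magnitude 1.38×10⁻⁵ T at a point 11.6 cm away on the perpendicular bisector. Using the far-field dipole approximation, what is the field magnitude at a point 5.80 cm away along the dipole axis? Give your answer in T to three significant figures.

Dipole fields scale as 1/r³ in the far field.
The axial field is twice the equatorial field at the same r, so the geometry factor is 2/1.
B₂ = B₁ · (2/1) · (r₁/r₂)³ = 1.38×10⁻⁵ · 2 · (11.6/5.80)³.
(r₁/r₂)³ = (2)³ = 8.
B₂ ≈ 2.208×10⁻⁴ T.

B ≈ 2.21×10⁻⁴ T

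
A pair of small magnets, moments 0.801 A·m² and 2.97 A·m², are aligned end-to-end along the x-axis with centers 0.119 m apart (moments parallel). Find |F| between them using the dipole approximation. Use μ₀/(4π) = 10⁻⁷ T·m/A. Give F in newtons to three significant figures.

F ≈ 0.00712 N

On-axis B of dipole 1: B = (μ₀/4π)·2m₁/r³. Force on dipole 2: F = m₂·dB/dr.
dB/dr = −(μ₀/4π)·6m₁/r⁴, so |F| = (μ₀/4π)·6m₁m₂/r⁴.
F = 6(10⁻⁷)(0.801)(2.97)/(0.119)⁴ = 0.007118 N.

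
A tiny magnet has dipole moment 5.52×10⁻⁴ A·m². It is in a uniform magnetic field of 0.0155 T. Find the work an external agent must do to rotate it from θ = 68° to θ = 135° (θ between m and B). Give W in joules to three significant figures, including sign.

W ≈ 9.26×10⁻⁶ J

W_ext = ΔU = −mB cosθ₂ + mB cosθ₁ = mB(cosθ₁ − cosθ₂).
W = (5.52×10⁻⁴)(0.0155)·(cos68° − cos135°) = (8.556×10⁻⁶)·(+1.0817) = 9.255×10⁻⁶ J.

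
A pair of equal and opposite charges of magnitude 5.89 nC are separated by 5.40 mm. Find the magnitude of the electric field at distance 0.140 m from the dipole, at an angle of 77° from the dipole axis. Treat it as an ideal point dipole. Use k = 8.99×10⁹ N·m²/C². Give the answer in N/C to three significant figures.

E ≈ 112 N/C

Dipole moment p = qd = (5.89×10⁻⁹ C)(0.00540 m) = 3.181×10⁻¹¹ C·m.
At angle θ the dipole field magnitude is E = (kp/r³)·√(1 + 3cos²θ).
kp/r³ = (8.99×10⁹)(3.181×10⁻¹¹) / (0.140)³ = 104.2 N/C.
√(1 + 3cos²77°) = √(1 + 3·0.0506) = √1.1518 ≈ 1.0732.
E ≈ 104.2 × 1.073 = 111.8 N/C.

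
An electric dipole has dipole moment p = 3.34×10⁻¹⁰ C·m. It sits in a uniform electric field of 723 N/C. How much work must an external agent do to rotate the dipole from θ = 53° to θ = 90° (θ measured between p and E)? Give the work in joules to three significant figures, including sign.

W_ext = ΔU = U(θ₂) − U(θ₁) = −pE cosθ₂ − (−pE cosθ₁) = pE(cosθ₁ − cosθ₂).
W = (3.34×10⁻¹⁰)(723)·(cos53° − cos90°) = (2.415×10⁻⁷)·(+0.6018) = 1.453×10⁻⁷ J.

W ≈ 1.45×10⁻⁷ J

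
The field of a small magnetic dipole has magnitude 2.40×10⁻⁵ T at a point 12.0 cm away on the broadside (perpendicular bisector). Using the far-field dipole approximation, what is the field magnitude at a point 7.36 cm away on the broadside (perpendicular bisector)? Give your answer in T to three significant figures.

B ≈ 1.04×10⁻⁴ T

Dipole fields scale as 1/r³ in the far field; the geometry is the same at both points.
B₂ = B₁ · (r₁/r₂)³ = 2.40×10⁻⁵ · (12.0/7.36)³.
(r₁/r₂)³ = (1.63)³ = 4.334.
B₂ ≈ 1.040×10⁻⁴ T.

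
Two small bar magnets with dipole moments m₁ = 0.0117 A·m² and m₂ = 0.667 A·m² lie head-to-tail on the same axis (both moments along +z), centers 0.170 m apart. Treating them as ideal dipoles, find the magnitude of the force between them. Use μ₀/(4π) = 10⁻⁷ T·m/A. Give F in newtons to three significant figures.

On-axis B of dipole 1: B = (μ₀/4π)·2m₁/r³. Force on dipole 2: F = m₂·dB/dr.
dB/dr = −(μ₀/4π)·6m₁/r⁴, so |F| = (μ₀/4π)·6m₁m₂/r⁴.
F = 6(10⁻⁷)(0.0117)(0.667)/(0.170)⁴ = 5.606×10⁻⁶ N.

F ≈ 5.61×10⁻⁶ N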